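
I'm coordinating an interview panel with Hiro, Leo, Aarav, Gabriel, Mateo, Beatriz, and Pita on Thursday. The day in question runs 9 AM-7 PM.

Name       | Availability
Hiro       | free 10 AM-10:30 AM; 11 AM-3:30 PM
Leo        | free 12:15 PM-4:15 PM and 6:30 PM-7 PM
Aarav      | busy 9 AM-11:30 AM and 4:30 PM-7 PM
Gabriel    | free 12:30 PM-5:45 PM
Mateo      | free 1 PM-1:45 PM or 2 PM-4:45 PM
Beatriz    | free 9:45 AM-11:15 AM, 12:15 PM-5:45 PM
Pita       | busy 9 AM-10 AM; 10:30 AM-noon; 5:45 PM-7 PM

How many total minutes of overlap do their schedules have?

Hiro free: 10:00-10:30, 11:00-15:30.
Leo free: 12:15-16:15, 18:30-19:00.
Aarav free: 11:30-16:30 (invert busy blocks within the working day).
Gabriel free: 12:30-17:45.
Mateo free: 13:00-13:45, 14:00-16:45.
Beatriz free: 09:45-11:15, 12:15-17:45.
Pita free: 10:00-10:30, 12:00-17:45 (invert busy blocks within the working day).
Hiro ∩ Leo: 12:15-15:30.
Hiro ∩ Leo ∩ Aarav: 12:15-15:30.
Hiro ∩ Leo ∩ Aarav ∩ Gabriel: 12:30-15:30.
Hiro ∩ Leo ∩ Aarav ∩ Gabriel ∩ Mateo: 13:00-13:45, 14:00-15:30.
Hiro ∩ Leo ∩ Aarav ∩ Gabriel ∩ Mateo ∩ Beatriz: 13:00-13:45, 14:00-15:30.
Hiro ∩ Leo ∩ Aarav ∩ Gabriel ∩ Mateo ∩ Beatriz ∩ Pita: 13:00-13:45, 14:00-15:30.
Summing the common windows: 45 + 90 = 135 minutes.

135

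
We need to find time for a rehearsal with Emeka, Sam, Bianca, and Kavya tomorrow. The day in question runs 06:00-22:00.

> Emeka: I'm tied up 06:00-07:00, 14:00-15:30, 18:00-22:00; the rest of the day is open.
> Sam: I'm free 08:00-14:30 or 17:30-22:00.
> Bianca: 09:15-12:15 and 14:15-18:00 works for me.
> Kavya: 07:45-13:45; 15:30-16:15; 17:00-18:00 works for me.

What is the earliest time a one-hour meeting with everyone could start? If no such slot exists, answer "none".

Emeka free: 07:00-14:00, 15:30-18:00 (invert busy blocks within the working day).
Sam free: 08:00-14:30, 17:30-22:00.
Bianca free: 09:15-12:15, 14:15-18:00.
Kavya free: 07:45-13:45, 15:30-16:15, 17:00-18:00.
Emeka ∩ Sam: 08:00-14:00, 17:30-18:00.
Emeka ∩ Sam ∩ Bianca: 09:15-12:15, 17:30-18:00.
Emeka ∩ Sam ∩ Bianca ∩ Kavya: 09:15-12:15, 17:30-18:00.
The first common window of at least 60 minutes is 09:15-12:15, so the earliest start is 09:15.

09:15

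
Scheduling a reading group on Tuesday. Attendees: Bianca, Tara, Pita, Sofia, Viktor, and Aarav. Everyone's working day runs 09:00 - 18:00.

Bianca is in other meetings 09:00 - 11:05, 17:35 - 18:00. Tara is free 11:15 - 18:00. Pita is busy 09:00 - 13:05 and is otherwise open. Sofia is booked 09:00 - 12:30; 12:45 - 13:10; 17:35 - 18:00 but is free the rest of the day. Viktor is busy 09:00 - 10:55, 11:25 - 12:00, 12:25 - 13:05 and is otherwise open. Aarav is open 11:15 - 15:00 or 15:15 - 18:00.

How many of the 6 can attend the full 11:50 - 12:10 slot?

Bianca free: 11:05-17:35 (invert busy blocks within the working day).
Tara free: 11:15-18:00.
Pita free: 13:05-18:00 (invert busy blocks within the working day).
Sofia free: 12:30-12:45, 13:10-17:35 (invert busy blocks within the working day).
Viktor free: 10:55-11:25, 12:00-12:25, 13:05-18:00 (invert busy blocks within the working day).
Aarav free: 11:15-15:00, 15:15-18:00.
Bianca, Tara, and Aarav can make the full 11:50-12:10 slot — that's 3.

3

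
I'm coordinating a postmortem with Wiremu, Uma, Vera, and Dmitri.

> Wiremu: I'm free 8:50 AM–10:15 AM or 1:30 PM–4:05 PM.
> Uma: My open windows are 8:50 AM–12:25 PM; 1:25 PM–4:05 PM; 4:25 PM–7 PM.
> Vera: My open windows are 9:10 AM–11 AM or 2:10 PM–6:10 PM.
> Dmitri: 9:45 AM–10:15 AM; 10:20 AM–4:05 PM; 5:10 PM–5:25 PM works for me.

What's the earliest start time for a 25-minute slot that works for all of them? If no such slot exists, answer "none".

Wiremu ∩ Uma: 08:50-10:15, 13:30-16:05.
Wiremu ∩ Uma ∩ Vera: 09:10-10:15, 14:10-16:05.
Wiremu ∩ Uma ∩ Vera ∩ Dmitri: 09:45-10:15, 14:10-16:05.
The first common window of at least 25 minutes is 09:45-10:15, so the earliest start is 09:45.

09:45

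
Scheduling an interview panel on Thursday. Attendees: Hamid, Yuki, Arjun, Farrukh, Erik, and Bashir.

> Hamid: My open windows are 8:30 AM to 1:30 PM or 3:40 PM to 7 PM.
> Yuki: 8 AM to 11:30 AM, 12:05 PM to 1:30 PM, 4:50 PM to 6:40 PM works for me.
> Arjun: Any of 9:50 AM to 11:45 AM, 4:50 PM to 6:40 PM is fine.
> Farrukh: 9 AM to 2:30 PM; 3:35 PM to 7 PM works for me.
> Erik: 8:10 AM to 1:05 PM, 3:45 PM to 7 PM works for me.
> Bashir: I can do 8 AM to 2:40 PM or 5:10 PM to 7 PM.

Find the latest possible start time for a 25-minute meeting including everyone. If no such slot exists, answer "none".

Hamid ∩ Yuki: 08:30-11:30, 12:05-13:30, 16:50-18:40.
Hamid ∩ Yuki ∩ Arjun: 09:50-11:30, 16:50-18:40.
Hamid ∩ Yuki ∩ Arjun ∩ Farrukh: 09:50-11:30, 16:50-18:40.
Hamid ∩ Yuki ∩ Arjun ∩ Farrukh ∩ Erik: 09:50-11:30, 16:50-18:40.
Hamid ∩ Yuki ∩ Arjun ∩ Farrukh ∩ Erik ∩ Bashir: 09:50-11:30, 17:10-18:40.
So the common availability across everyone is 09:50-11:30, 17:10-18:40.
The last common window of at least 25 minutes is 17:10-18:40; a 25-minute meeting can start as late as 18:15 and still end by 18:40.

18:15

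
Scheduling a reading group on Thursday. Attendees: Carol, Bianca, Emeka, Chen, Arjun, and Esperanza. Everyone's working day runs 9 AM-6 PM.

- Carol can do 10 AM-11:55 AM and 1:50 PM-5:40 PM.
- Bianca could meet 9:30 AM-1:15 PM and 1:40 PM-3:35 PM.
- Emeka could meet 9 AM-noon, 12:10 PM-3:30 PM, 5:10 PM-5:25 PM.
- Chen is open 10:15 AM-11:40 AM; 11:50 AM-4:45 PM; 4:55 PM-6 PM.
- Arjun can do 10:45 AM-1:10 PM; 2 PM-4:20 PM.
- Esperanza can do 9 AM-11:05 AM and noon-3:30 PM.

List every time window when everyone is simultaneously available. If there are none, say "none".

10:45-11:05, 14:00-15:30

Carol ∩ Bianca: 10:00-11:55, 13:50-15:35.
Carol ∩ Bianca ∩ Emeka: 10:00-11:55, 13:50-15:30.
Carol ∩ Bianca ∩ Emeka ∩ Chen: 10:15-11:40, 11:50-11:55, 13:50-15:30.
Carol ∩ Bianca ∩ Emeka ∩ Chen ∩ Arjun: 10:45-11:40, 11:50-11:55, 14:00-15:30.
Carol ∩ Bianca ∩ Emeka ∩ Chen ∩ Arjun ∩ Esperanza: 10:45-11:05, 14:00-15:30.
Those are the intersection windows.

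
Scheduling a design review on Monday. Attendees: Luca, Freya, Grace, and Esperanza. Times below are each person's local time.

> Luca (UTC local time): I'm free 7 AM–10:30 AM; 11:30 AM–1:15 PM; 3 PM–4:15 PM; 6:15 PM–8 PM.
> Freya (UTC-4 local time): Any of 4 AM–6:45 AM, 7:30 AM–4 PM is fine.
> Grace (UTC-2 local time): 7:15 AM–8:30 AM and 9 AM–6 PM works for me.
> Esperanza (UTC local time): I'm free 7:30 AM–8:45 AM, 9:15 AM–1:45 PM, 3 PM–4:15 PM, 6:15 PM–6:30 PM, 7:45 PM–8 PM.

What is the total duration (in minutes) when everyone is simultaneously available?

285

Luca in UTC: 07:00-10:30, 11:30-13:15, 15:00-16:15, 18:15-20:00.
Freya in UTC: 08:00-10:45, 11:30-20:00 (add 4h to convert from UTC-4).
Grace in UTC: 09:15-10:30, 11:00-20:00 (add 2h to convert from UTC-2).
Esperanza in UTC: 07:30-08:45, 09:15-13:45, 15:00-16:15, 18:15-18:30, 19:45-20:00.
Luca ∩ Freya: 08:00-10:30, 11:30-13:15, 15:00-16:15, 18:15-20:00.
Luca ∩ Freya ∩ Grace: 09:15-10:30, 11:30-13:15, 15:00-16:15, 18:15-20:00.
Luca ∩ Freya ∩ Grace ∩ Esperanza: 09:15-10:30, 11:30-13:15, 15:00-16:15, 18:15-18:30, 19:45-20:00.
Summing the common windows: 75 + 105 + 75 + 15 + 15 = 285 minutes.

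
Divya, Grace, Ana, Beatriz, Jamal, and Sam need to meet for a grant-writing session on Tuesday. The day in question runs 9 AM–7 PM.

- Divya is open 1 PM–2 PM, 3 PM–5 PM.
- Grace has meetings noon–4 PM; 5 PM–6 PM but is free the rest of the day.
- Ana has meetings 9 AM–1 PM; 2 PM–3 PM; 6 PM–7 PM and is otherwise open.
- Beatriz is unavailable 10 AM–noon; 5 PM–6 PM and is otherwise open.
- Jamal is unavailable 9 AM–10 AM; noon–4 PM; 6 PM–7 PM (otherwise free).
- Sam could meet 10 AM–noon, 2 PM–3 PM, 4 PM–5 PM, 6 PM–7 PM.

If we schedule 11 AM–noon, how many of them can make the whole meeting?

Divya free: 13:00-14:00, 15:00-17:00.
Grace free: 09:00-12:00, 16:00-17:00, 18:00-19:00 (invert busy blocks within the working day).
Ana free: 13:00-14:00, 15:00-18:00 (invert busy blocks within the working day).
Beatriz free: 09:00-10:00, 12:00-17:00, 18:00-19:00 (invert busy blocks within the working day).
Jamal free: 10:00-12:00, 16:00-18:00 (invert busy blocks within the working day).
Sam free: 10:00-12:00, 14:00-15:00, 16:00-17:00, 18:00-19:00.
Grace, Jamal, and Sam can make the full 11:00-12:00 slot — that's 3.

3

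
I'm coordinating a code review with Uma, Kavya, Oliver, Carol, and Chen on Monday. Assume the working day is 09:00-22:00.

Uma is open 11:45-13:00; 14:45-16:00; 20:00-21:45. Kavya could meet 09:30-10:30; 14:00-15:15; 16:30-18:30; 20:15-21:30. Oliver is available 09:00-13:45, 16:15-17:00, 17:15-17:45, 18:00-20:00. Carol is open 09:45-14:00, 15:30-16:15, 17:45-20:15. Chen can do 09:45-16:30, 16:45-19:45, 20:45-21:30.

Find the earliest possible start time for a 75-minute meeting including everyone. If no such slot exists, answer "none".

none

Uma ∩ Kavya: 14:45-15:15, 20:15-21:30.
Uma ∩ Kavya ∩ Oliver: ∅.
Uma ∩ Kavya ∩ Oliver ∩ Carol: ∅.
Uma ∩ Kavya ∩ Oliver ∩ Carol ∩ Chen: ∅.
There is no time when everyone is free.
No common window is at least 75 minutes long.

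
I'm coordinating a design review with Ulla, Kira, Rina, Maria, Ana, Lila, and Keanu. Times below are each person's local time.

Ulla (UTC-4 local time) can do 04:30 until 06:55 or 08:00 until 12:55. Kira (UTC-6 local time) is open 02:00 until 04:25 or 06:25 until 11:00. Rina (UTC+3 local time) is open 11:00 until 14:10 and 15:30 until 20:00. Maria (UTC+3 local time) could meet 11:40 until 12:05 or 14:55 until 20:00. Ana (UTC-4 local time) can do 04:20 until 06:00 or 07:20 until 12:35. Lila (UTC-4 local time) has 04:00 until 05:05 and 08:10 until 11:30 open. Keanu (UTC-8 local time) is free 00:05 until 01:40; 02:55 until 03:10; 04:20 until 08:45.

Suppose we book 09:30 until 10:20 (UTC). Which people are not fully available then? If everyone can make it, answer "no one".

Ana, Keanu, Lila, Maria

Ulla in UTC: 08:30-10:55, 12:00-16:55 (add 4h to convert from UTC-4).
Kira in UTC: 08:00-10:25, 12:25-17:00 (add 6h to convert from UTC-6).
Rina in UTC: 08:00-11:10, 12:30-17:00 (subtract 3h to convert from UTC+3).
Maria in UTC: 08:40-09:05, 11:55-17:00 (subtract 3h to convert from UTC+3).
Ana in UTC: 08:20-10:00, 11:20-16:35 (add 4h to convert from UTC-4).
Lila in UTC: 08:00-09:05, 12:10-15:30 (add 4h to convert from UTC-4).
Keanu in UTC: 08:05-09:40, 10:55-11:10, 12:20-16:45 (add 8h to convert from UTC-8).
Ulla: free for 09:30-10:20. Kira: free for 09:30-10:20. Rina: free for 09:30-10:20. Maria: not fully free for 09:30-10:20. Ana: not fully free for 09:30-10:20. Lila: not fully free for 09:30-10:20. Keanu: not fully free for 09:30-10:20.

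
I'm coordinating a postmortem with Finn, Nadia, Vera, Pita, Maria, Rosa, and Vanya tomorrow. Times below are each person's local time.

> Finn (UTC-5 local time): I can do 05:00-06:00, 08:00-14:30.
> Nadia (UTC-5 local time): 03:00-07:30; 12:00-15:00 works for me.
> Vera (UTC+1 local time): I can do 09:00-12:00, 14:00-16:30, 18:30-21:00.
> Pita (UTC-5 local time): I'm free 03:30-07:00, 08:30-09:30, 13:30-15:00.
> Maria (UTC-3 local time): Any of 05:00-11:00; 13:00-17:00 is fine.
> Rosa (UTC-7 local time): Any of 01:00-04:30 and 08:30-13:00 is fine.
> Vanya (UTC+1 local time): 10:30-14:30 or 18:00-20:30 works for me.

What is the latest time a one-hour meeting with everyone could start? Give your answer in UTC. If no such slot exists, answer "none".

Finn in UTC: 10:00-11:00, 13:00-19:30 (add 5h to convert from UTC-5).
Nadia in UTC: 08:00-12:30, 17:00-20:00 (add 5h to convert from UTC-5).
Vera in UTC: 08:00-11:00, 13:00-15:30, 17:30-20:00 (subtract 1h to convert from UTC+1).
Pita in UTC: 08:30-12:00, 13:30-14:30, 18:30-20:00 (add 5h to convert from UTC-5).
Maria in UTC: 08:00-14:00, 16:00-20:00 (add 3h to convert from UTC-3).
Rosa in UTC: 08:00-11:30, 15:30-20:00 (add 7h to convert from UTC-7).
Vanya in UTC: 09:30-13:30, 17:00-19:30 (subtract 1h to convert from UTC+1).
Finn ∩ Nadia: 10:00-11:00, 17:00-19:30.
Finn ∩ Nadia ∩ Vera: 10:00-11:00, 17:30-19:30.
Finn ∩ Nadia ∩ Vera ∩ Pita: 10:00-11:00, 18:30-19:30.
Finn ∩ Nadia ∩ Vera ∩ Pita ∩ Maria: 10:00-11:00, 18:30-19:30.
Finn ∩ Nadia ∩ Vera ∩ Pita ∩ Maria ∩ Rosa: 10:00-11:00, 18:30-19:30.
Finn ∩ Nadia ∩ Vera ∩ Pita ∩ Maria ∩ Rosa ∩ Vanya: 10:00-11:00, 18:30-19:30.
Those are the intersection windows.
The last common window of at least 60 minutes is 18:30-19:30; a 60-minute meeting can start as late as 18:30 and still end by 19:30.

18:30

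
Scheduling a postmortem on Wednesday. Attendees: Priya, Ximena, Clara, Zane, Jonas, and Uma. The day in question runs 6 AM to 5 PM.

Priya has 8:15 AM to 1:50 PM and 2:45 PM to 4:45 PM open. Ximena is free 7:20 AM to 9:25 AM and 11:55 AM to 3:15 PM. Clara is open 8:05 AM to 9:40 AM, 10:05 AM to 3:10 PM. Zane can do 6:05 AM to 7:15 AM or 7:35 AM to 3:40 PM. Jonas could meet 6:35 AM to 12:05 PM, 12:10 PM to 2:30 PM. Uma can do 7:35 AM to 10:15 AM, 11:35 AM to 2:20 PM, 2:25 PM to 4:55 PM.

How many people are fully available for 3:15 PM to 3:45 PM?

Priya and Uma can make the full 15:15-15:45 slot — that's 2.

2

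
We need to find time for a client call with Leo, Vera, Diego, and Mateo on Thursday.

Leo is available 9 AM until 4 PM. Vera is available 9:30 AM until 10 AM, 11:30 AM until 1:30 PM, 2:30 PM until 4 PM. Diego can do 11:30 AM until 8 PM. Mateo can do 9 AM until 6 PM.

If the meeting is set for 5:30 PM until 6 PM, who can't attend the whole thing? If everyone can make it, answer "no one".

Leo, Vera

Leo: not fully free for 17:30-18:00. Vera: not fully free for 17:30-18:00. Diego: free for 17:30-18:00. Mateo: free for 17:30-18:00.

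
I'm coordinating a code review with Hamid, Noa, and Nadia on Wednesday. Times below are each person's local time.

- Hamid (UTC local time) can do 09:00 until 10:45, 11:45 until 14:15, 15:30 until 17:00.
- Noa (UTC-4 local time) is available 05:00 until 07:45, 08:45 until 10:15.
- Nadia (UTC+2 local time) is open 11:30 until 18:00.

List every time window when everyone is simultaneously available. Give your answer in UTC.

09:30-10:45, 12:45-14:15

Hamid in UTC: 09:00-10:45, 11:45-14:15, 15:30-17:00.
Noa in UTC: 09:00-11:45, 12:45-14:15 (add 4h to convert from UTC-4).
Nadia in UTC: 09:30-16:00 (subtract 2h to convert from UTC+2).
Hamid ∩ Noa: 09:00-10:45, 12:45-14:15.
Hamid ∩ Noa ∩ Nadia: 09:30-10:45, 12:45-14:15.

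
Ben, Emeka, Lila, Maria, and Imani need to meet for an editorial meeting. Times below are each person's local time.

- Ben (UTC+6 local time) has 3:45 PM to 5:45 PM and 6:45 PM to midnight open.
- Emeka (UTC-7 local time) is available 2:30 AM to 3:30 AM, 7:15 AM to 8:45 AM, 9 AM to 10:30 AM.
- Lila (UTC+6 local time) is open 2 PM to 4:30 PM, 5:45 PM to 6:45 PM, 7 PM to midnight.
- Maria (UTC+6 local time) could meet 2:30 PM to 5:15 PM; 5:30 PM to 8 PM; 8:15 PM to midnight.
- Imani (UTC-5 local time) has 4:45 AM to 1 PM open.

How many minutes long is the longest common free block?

90

Ben in UTC: 09:45-11:45, 12:45-18:00 (subtract 6h to convert from UTC+6).
Emeka in UTC: 09:30-10:30, 14:15-15:45, 16:00-17:30 (add 7h to convert from UTC-7).
Lila in UTC: 08:00-10:30, 11:45-12:45, 13:00-18:00 (subtract 6h to convert from UTC+6).
Maria in UTC: 08:30-11:15, 11:30-14:00, 14:15-18:00 (subtract 6h to convert from UTC+6).
Imani in UTC: 09:45-18:00 (add 5h to convert from UTC-5).
Ben ∩ Emeka: 09:45-10:30, 14:15-15:45, 16:00-17:30.
Ben ∩ Emeka ∩ Lila: 09:45-10:30, 14:15-15:45, 16:00-17:30.
Ben ∩ Emeka ∩ Lila ∩ Maria: 09:45-10:30, 14:15-15:45, 16:00-17:30.
Ben ∩ Emeka ∩ Lila ∩ Maria ∩ Imani: 09:45-10:30, 14:15-15:45, 16:00-17:30.
The longest is 14:15-15:45 at 90 minutes.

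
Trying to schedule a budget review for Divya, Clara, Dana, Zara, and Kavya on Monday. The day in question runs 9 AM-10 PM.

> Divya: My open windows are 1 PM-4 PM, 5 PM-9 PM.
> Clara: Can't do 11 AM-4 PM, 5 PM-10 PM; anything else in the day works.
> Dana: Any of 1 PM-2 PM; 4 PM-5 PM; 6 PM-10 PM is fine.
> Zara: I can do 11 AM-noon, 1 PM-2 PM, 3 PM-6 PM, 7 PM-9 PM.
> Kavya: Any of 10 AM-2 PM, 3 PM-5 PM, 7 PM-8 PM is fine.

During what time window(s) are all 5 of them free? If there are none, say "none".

none

Divya free: 13:00-16:00, 17:00-21:00.
Clara free: 09:00-11:00, 16:00-17:00 (invert busy blocks within the working day).
Dana free: 13:00-14:00, 16:00-17:00, 18:00-22:00.
Zara free: 11:00-12:00, 13:00-14:00, 15:00-18:00, 19:00-21:00.
Kavya free: 10:00-14:00, 15:00-17:00, 19:00-20:00.
Divya ∩ Clara: ∅.
Divya ∩ Clara ∩ Dana: ∅.
Divya ∩ Clara ∩ Dana ∩ Zara: ∅.
Divya ∩ Clara ∩ Dana ∩ Zara ∩ Kavya: ∅.
There is no time when everyone is free.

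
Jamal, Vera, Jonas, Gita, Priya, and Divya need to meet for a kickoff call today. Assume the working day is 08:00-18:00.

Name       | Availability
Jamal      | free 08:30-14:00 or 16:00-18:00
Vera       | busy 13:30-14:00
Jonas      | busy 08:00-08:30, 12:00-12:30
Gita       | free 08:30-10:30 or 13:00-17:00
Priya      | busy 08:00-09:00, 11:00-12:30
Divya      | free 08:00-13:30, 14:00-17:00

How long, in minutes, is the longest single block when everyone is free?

90

Jamal free: 08:30-14:00, 16:00-18:00.
Vera free: 08:00-13:30, 14:00-18:00 (invert busy blocks within the working day).
Jonas free: 08:30-12:00, 12:30-18:00 (invert busy blocks within the working day).
Gita free: 08:30-10:30, 13:00-17:00.
Priya free: 09:00-11:00, 12:30-18:00 (invert busy blocks within the working day).
Divya free: 08:00-13:30, 14:00-17:00.
Jamal ∩ Vera: 08:30-13:30, 16:00-18:00.
Jamal ∩ Vera ∩ Jonas: 08:30-12:00, 12:30-13:30, 16:00-18:00.
Jamal ∩ Vera ∩ Jonas ∩ Gita: 08:30-10:30, 13:00-13:30, 16:00-17:00.
Jamal ∩ Vera ∩ Jonas ∩ Gita ∩ Priya: 09:00-10:30, 13:00-13:30, 16:00-17:00.
Jamal ∩ Vera ∩ Jonas ∩ Gita ∩ Priya ∩ Divya: 09:00-10:30, 13:00-13:30, 16:00-17:00.
Those are the intersection windows.
The longest is 09:00-10:30 at 90 minutes.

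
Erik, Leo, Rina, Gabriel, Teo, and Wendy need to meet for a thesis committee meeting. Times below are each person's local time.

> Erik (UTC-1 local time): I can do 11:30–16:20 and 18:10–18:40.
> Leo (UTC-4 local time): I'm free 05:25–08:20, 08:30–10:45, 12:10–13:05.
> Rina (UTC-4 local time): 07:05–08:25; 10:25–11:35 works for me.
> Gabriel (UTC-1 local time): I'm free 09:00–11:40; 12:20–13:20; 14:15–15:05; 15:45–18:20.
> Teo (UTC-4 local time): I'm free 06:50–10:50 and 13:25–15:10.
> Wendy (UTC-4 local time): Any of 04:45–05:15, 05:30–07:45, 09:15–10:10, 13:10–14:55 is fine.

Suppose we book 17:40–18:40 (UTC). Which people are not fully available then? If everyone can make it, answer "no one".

Erik, Leo, Rina

Erik in UTC: 12:30-17:20, 19:10-19:40 (add 1h to convert from UTC-1).
Leo in UTC: 09:25-12:20, 12:30-14:45, 16:10-17:05 (add 4h to convert from UTC-4).
Rina in UTC: 11:05-12:25, 14:25-15:35 (add 4h to convert from UTC-4).
Gabriel in UTC: 10:00-12:40, 13:20-14:20, 15:15-16:05, 16:45-19:20 (add 1h to convert from UTC-1).
Teo in UTC: 10:50-14:50, 17:25-19:10 (add 4h to convert from UTC-4).
Wendy in UTC: 08:45-09:15, 09:30-11:45, 13:15-14:10, 17:10-18:55 (add 4h to convert from UTC-4).
Erik: not fully free for 17:40-18:40. Leo: not fully free for 17:40-18:40. Rina: not fully free for 17:40-18:40. Gabriel: free for 17:40-18:40. Teo: free for 17:40-18:40. Wendy: free for 17:40-18:40.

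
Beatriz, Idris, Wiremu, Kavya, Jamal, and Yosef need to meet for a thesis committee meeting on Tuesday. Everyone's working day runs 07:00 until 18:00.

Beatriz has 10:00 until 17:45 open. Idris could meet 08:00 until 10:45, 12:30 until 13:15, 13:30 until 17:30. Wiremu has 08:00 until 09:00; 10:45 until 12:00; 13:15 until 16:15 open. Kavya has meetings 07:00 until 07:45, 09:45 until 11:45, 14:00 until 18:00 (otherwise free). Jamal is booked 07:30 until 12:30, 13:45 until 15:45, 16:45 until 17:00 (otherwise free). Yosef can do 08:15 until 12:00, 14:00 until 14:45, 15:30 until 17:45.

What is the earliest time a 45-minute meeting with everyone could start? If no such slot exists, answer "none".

none

Beatriz free: 10:00-17:45.
Idris free: 08:00-10:45, 12:30-13:15, 13:30-17:30.
Wiremu free: 08:00-09:00, 10:45-12:00, 13:15-16:15.
Kavya free: 07:45-09:45, 11:45-14:00 (invert busy blocks within the working day).
Jamal free: 07:00-07:30, 12:30-13:45, 15:45-16:45, 17:00-18:00 (invert busy blocks within the working day).
Yosef free: 08:15-12:00, 14:00-14:45, 15:30-17:45.
Beatriz ∩ Idris: 10:00-10:45, 12:30-13:15, 13:30-17:30.
Beatriz ∩ Idris ∩ Wiremu: 13:30-16:15.
Beatriz ∩ Idris ∩ Wiremu ∩ Kavya: 13:30-14:00.
Beatriz ∩ Idris ∩ Wiremu ∩ Kavya ∩ Jamal: 13:30-13:45.
Beatriz ∩ Idris ∩ Wiremu ∩ Kavya ∩ Jamal ∩ Yosef: ∅.
There is no time when everyone is free.
No common window is at least 45 minutes long.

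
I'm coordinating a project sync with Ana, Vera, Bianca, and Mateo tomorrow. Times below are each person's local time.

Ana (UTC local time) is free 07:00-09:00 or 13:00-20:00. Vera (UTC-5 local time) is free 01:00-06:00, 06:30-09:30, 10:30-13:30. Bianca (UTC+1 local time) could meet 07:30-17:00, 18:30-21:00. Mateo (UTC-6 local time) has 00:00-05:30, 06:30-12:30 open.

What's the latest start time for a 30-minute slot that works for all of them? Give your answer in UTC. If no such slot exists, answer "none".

Ana in UTC: 07:00-09:00, 13:00-20:00.
Vera in UTC: 06:00-11:00, 11:30-14:30, 15:30-18:30 (add 5h to convert from UTC-5).
Bianca in UTC: 06:30-16:00, 17:30-20:00 (subtract 1h to convert from UTC+1).
Mateo in UTC: 06:00-11:30, 12:30-18:30 (add 6h to convert from UTC-6).
Ana ∩ Vera: 07:00-09:00, 13:00-14:30, 15:30-18:30.
Ana ∩ Vera ∩ Bianca: 07:00-09:00, 13:00-14:30, 15:30-16:00, 17:30-18:30.
Ana ∩ Vera ∩ Bianca ∩ Mateo: 07:00-09:00, 13:00-14:30, 15:30-16:00, 17:30-18:30.
Those are the intersection windows.
The last common window of at least 30 minutes is 17:30-18:30; a 30-minute meeting can start as late as 18:00 and still end by 18:30.

18:00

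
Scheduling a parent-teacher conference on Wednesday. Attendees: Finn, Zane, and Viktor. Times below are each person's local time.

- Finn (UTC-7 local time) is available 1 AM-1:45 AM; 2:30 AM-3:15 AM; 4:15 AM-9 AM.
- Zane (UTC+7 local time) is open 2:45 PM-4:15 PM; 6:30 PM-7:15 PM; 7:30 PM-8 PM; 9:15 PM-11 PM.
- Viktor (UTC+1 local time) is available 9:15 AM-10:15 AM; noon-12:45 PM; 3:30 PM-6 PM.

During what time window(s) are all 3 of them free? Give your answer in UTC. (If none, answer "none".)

Finn in UTC: 08:00-08:45, 09:30-10:15, 11:15-16:00 (add 7h to convert from UTC-7).
Zane in UTC: 07:45-09:15, 11:30-12:15, 12:30-13:00, 14:15-16:00 (subtract 7h to convert from UTC+7).
Viktor in UTC: 08:15-09:15, 11:00-11:45, 14:30-17:00 (subtract 1h to convert from UTC+1).
Finn ∩ Zane: 08:00-08:45, 11:30-12:15, 12:30-13:00, 14:15-16:00.
Finn ∩ Zane ∩ Viktor: 08:15-08:45, 11:30-11:45, 14:30-16:00.

08:15-08:45, 11:30-11:45, 14:30-16:00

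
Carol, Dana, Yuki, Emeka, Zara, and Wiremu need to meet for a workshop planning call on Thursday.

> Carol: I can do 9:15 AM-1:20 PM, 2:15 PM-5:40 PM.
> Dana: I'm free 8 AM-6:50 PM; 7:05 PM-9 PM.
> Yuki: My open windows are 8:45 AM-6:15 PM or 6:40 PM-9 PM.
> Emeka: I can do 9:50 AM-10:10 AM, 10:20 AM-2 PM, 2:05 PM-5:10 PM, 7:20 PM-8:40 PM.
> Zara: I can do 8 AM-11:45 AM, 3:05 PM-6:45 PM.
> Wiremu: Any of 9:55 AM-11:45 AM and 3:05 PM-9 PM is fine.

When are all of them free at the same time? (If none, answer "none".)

09:55-10:10, 10:20-11:45, 15:05-17:10

Carol ∩ Dana: 09:15-13:20, 14:15-17:40.
Carol ∩ Dana ∩ Yuki: 09:15-13:20, 14:15-17:40.
Carol ∩ Dana ∩ Yuki ∩ Emeka: 09:50-10:10, 10:20-13:20, 14:15-17:10.
Carol ∩ Dana ∩ Yuki ∩ Emeka ∩ Zara: 09:50-10:10, 10:20-11:45, 15:05-17:10.
Carol ∩ Dana ∩ Yuki ∩ Emeka ∩ Zara ∩ Wiremu: 09:55-10:10, 10:20-11:45, 15:05-17:10.
Those are the intersection windows.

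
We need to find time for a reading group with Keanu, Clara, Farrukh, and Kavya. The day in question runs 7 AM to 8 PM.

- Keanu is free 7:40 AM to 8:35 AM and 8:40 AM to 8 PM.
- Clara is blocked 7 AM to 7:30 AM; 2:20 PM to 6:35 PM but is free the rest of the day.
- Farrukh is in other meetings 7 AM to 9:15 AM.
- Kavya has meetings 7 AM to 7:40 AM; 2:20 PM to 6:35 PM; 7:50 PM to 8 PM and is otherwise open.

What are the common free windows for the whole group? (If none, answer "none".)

Keanu free: 07:40-08:35, 08:40-20:00.
Clara free: 07:30-14:20, 18:35-20:00 (invert busy blocks within the working day).
Farrukh free: 09:15-20:00 (invert busy blocks within the working day).
Kavya free: 07:40-14:20, 18:35-19:50 (invert busy blocks within the working day).
Keanu ∩ Clara: 07:40-08:35, 08:40-14:20, 18:35-20:00.
Keanu ∩ Clara ∩ Farrukh: 09:15-14:20, 18:35-20:00.
Keanu ∩ Clara ∩ Farrukh ∩ Kavya: 09:15-14:20, 18:35-19:50.
So the common availability across everyone is 09:15-14:20, 18:35-19:50.

09:15-14:20, 18:35-19:50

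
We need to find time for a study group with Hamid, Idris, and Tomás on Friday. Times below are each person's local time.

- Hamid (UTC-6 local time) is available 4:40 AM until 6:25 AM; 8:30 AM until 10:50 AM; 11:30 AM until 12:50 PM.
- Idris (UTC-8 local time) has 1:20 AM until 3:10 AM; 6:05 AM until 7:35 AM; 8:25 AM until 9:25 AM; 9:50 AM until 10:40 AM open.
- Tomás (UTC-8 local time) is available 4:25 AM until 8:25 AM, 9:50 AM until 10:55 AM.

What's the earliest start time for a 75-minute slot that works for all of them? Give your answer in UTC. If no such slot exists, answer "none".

Hamid in UTC: 10:40-12:25, 14:30-16:50, 17:30-18:50 (add 6h to convert from UTC-6).
Idris in UTC: 09:20-11:10, 14:05-15:35, 16:25-17:25, 17:50-18:40 (add 8h to convert from UTC-8).
Tomás in UTC: 12:25-16:25, 17:50-18:55 (add 8h to convert from UTC-8).
Hamid ∩ Idris: 10:40-11:10, 14:30-15:35, 16:25-16:50, 17:50-18:40.
Hamid ∩ Idris ∩ Tomás: 14:30-15:35, 17:50-18:40.
No common window is at least 75 minutes long.

none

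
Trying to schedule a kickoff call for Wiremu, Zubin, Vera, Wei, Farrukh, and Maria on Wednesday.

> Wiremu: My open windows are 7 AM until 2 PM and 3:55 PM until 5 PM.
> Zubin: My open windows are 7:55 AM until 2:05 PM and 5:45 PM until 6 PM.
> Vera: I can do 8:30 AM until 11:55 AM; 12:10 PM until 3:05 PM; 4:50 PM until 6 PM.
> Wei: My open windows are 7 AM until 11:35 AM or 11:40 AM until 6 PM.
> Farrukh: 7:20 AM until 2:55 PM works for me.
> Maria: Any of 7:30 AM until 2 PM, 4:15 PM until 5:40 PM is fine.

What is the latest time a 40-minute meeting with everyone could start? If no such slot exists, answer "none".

Wiremu ∩ Zubin: 07:55-14:00.
Wiremu ∩ Zubin ∩ Vera: 08:30-11:55, 12:10-14:00.
Wiremu ∩ Zubin ∩ Vera ∩ Wei: 08:30-11:35, 11:40-11:55, 12:10-14:00.
Wiremu ∩ Zubin ∩ Vera ∩ Wei ∩ Farrukh: 08:30-11:35, 11:40-11:55, 12:10-14:00.
Wiremu ∩ Zubin ∩ Vera ∩ Wei ∩ Farrukh ∩ Maria: 08:30-11:35, 11:40-11:55, 12:10-14:00.
Those are the intersection windows.
The last common window of at least 40 minutes is 12:10-14:00; a 40-minute meeting can start as late as 13:20 and still end by 14:00.

13:20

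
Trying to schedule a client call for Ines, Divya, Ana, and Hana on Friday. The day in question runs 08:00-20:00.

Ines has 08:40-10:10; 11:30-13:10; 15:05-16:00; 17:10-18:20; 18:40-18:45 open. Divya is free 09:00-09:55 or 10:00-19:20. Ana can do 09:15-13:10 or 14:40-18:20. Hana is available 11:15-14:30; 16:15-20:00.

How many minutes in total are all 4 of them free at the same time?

Ines ∩ Divya: 09:00-09:55, 10:00-10:10, 11:30-13:10, 15:05-16:00, 17:10-18:20, 18:40-18:45.
Ines ∩ Divya ∩ Ana: 09:15-09:55, 10:00-10:10, 11:30-13:10, 15:05-16:00, 17:10-18:20.
Ines ∩ Divya ∩ Ana ∩ Hana: 11:30-13:10, 17:10-18:20.
Summing the common windows: 100 + 70 = 170 minutes.

170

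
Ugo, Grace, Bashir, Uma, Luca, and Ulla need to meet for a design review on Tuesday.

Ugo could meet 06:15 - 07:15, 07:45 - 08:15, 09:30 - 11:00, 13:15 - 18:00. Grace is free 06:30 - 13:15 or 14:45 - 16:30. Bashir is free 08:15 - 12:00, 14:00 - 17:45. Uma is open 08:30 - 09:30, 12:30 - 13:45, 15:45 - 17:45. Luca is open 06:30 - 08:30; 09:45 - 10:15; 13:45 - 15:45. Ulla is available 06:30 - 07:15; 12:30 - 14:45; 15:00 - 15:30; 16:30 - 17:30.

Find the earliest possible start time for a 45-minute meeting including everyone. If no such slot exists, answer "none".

Ugo ∩ Grace: 06:30-07:15, 07:45-08:15, 09:30-11:00, 14:45-16:30.
Ugo ∩ Grace ∩ Bashir: 09:30-11:00, 14:45-16:30.
Ugo ∩ Grace ∩ Bashir ∩ Uma: 15:45-16:30.
Ugo ∩ Grace ∩ Bashir ∩ Uma ∩ Luca: ∅.
Ugo ∩ Grace ∩ Bashir ∩ Uma ∩ Luca ∩ Ulla: ∅.
There is no time when everyone is free.
No common window is at least 45 minutes long.

none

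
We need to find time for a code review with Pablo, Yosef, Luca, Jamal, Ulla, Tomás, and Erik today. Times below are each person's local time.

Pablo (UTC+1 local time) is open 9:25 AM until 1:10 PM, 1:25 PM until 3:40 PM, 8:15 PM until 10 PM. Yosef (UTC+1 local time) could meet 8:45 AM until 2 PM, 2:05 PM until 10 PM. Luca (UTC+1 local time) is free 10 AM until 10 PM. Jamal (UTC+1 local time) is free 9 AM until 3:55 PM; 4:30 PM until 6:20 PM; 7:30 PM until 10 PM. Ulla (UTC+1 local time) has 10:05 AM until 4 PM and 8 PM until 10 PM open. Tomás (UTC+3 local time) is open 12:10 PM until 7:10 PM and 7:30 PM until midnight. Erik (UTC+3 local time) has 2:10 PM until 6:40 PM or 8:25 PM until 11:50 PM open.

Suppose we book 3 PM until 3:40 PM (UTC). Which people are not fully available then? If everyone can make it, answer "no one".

Jamal, Pablo, Ulla

Pablo in UTC: 08:25-12:10, 12:25-14:40, 19:15-21:00 (subtract 1h to convert from UTC+1).
Yosef in UTC: 07:45-13:00, 13:05-21:00 (subtract 1h to convert from UTC+1).
Luca in UTC: 09:00-21:00 (subtract 1h to convert from UTC+1).
Jamal in UTC: 08:00-14:55, 15:30-17:20, 18:30-21:00 (subtract 1h to convert from UTC+1).
Ulla in UTC: 09:05-15:00, 19:00-21:00 (subtract 1h to convert from UTC+1).
Tomás in UTC: 09:10-16:10, 16:30-21:00 (subtract 3h to convert from UTC+3).
Erik in UTC: 11:10-15:40, 17:25-20:50 (subtract 3h to convert from UTC+3).
Pablo: not fully free for 15:00-15:40. Yosef: free for 15:00-15:40. Luca: free for 15:00-15:40. Jamal: not fully free for 15:00-15:40. Ulla: not fully free for 15:00-15:40. Tomás: free for 15:00-15:40. Erik: free for 15:00-15:40.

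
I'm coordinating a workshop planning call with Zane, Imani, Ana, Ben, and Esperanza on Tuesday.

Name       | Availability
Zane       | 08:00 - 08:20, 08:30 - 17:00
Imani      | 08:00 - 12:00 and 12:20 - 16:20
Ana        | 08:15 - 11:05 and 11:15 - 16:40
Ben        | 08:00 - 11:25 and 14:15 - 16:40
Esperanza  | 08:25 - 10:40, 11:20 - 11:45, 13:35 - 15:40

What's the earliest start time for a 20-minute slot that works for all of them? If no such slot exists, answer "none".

08:30

Zane ∩ Imani: 08:00-08:20, 08:30-12:00, 12:20-16:20.
Zane ∩ Imani ∩ Ana: 08:15-08:20, 08:30-11:05, 11:15-12:00, 12:20-16:20.
Zane ∩ Imani ∩ Ana ∩ Ben: 08:15-08:20, 08:30-11:05, 11:15-11:25, 14:15-16:20.
Zane ∩ Imani ∩ Ana ∩ Ben ∩ Esperanza: 08:30-10:40, 11:20-11:25, 14:15-15:40.
The first common window of at least 20 minutes is 08:30-10:40, so the earliest start is 08:30.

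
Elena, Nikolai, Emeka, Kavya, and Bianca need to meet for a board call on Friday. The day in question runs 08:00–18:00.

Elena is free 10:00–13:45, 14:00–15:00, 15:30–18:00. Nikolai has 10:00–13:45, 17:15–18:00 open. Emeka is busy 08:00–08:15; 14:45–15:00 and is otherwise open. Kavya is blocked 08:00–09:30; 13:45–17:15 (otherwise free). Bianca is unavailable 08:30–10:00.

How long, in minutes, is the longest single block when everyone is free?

Elena free: 10:00-13:45, 14:00-15:00, 15:30-18:00.
Nikolai free: 10:00-13:45, 17:15-18:00.
Emeka free: 08:15-14:45, 15:00-18:00 (invert busy blocks within the working day).
Kavya free: 09:30-13:45, 17:15-18:00 (invert busy blocks within the working day).
Bianca free: 08:00-08:30, 10:00-18:00 (invert busy blocks within the working day).
Elena ∩ Nikolai: 10:00-13:45, 17:15-18:00.
Elena ∩ Nikolai ∩ Emeka: 10:00-13:45, 17:15-18:00.
Elena ∩ Nikolai ∩ Emeka ∩ Kavya: 10:00-13:45, 17:15-18:00.
Elena ∩ Nikolai ∩ Emeka ∩ Kavya ∩ Bianca: 10:00-13:45, 17:15-18:00.
The longest is 10:00-13:45 at 225 minutes.

225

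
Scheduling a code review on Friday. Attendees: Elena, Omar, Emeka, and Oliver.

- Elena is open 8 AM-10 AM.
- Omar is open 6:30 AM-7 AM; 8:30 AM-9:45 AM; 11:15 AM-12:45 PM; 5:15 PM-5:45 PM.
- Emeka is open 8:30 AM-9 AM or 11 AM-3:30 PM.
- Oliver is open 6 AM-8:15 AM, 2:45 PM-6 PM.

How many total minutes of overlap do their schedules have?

0

Elena ∩ Omar: 08:30-09:45.
Elena ∩ Omar ∩ Emeka: 08:30-09:00.
Elena ∩ Omar ∩ Emeka ∩ Oliver: ∅.
There is no time when everyone is free.
There is no common window, so the total is 0 minutes.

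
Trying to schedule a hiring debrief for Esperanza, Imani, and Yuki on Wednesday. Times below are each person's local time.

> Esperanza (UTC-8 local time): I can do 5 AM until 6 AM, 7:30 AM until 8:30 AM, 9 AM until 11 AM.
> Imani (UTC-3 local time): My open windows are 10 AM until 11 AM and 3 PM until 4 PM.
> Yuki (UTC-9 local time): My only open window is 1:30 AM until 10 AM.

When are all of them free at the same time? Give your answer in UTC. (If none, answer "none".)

Esperanza in UTC: 13:00-14:00, 15:30-16:30, 17:00-19:00 (add 8h to convert from UTC-8).
Imani in UTC: 13:00-14:00, 18:00-19:00 (add 3h to convert from UTC-3).
Yuki in UTC: 10:30-19:00 (add 9h to convert from UTC-9).
Esperanza ∩ Imani: 13:00-14:00, 18:00-19:00.
Esperanza ∩ Imani ∩ Yuki: 13:00-14:00, 18:00-19:00.

13:00-14:00, 18:00-19:00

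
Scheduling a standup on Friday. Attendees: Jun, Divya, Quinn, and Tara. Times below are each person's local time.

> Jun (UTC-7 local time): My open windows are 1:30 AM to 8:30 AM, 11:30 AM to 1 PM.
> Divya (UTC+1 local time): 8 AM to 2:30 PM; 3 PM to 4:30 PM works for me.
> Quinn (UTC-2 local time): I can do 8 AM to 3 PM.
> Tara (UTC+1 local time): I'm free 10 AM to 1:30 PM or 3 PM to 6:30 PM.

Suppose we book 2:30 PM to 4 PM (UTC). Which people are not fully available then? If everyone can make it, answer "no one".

Divya, Jun

Jun in UTC: 08:30-15:30, 18:30-20:00 (add 7h to convert from UTC-7).
Divya in UTC: 07:00-13:30, 14:00-15:30 (subtract 1h to convert from UTC+1).
Quinn in UTC: 10:00-17:00 (add 2h to convert from UTC-2).
Tara in UTC: 09:00-12:30, 14:00-17:30 (subtract 1h to convert from UTC+1).
Jun: not fully free for 14:30-16:00. Divya: not fully free for 14:30-16:00. Quinn: free for 14:30-16:00. Tara: free for 14:30-16:00.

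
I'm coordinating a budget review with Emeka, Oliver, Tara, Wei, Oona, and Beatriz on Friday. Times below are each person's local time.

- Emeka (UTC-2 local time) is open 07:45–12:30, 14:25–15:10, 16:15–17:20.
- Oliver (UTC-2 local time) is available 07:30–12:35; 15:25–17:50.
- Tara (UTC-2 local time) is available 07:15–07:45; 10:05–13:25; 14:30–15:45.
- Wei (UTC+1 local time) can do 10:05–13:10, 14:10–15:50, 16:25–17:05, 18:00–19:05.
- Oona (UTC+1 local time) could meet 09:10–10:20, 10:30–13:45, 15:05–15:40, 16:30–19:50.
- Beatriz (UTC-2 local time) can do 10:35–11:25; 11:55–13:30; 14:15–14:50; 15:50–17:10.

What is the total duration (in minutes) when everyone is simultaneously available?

Emeka in UTC: 09:45-14:30, 16:25-17:10, 18:15-19:20 (add 2h to convert from UTC-2).
Oliver in UTC: 09:30-14:35, 17:25-19:50 (add 2h to convert from UTC-2).
Tara in UTC: 09:15-09:45, 12:05-15:25, 16:30-17:45 (add 2h to convert from UTC-2).
Wei in UTC: 09:05-12:10, 13:10-14:50, 15:25-16:05, 17:00-18:05 (subtract 1h to convert from UTC+1).
Oona in UTC: 08:10-09:20, 09:30-12:45, 14:05-14:40, 15:30-18:50 (subtract 1h to convert from UTC+1).
Beatriz in UTC: 12:35-13:25, 13:55-15:30, 16:15-16:50, 17:50-19:10 (add 2h to convert from UTC-2).
Emeka ∩ Oliver: 09:45-14:30, 18:15-19:20.
Emeka ∩ Oliver ∩ Tara: 12:05-14:30.
Emeka ∩ Oliver ∩ Tara ∩ Wei: 12:05-12:10, 13:10-14:30.
Emeka ∩ Oliver ∩ Tara ∩ Wei ∩ Oona: 12:05-12:10, 14:05-14:30.
Emeka ∩ Oliver ∩ Tara ∩ Wei ∩ Oona ∩ Beatriz: 14:05-14:30.
Those are the intersection windows.
That's a single block of 25 minutes.

25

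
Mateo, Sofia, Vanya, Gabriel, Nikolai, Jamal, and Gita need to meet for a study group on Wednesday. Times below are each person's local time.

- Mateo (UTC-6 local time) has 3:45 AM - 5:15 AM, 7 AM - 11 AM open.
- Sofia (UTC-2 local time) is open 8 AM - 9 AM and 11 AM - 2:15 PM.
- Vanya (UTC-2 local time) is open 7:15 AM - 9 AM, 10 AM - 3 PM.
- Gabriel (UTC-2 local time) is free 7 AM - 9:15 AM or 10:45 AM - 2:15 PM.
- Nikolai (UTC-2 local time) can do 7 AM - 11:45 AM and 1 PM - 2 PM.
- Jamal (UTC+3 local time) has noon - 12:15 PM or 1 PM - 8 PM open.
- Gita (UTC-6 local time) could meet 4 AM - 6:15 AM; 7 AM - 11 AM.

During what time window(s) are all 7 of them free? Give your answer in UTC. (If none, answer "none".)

10:00-11:00, 13:00-13:45, 15:00-16:00

Mateo in UTC: 09:45-11:15, 13:00-17:00 (add 6h to convert from UTC-6).
Sofia in UTC: 10:00-11:00, 13:00-16:15 (add 2h to convert from UTC-2).
Vanya in UTC: 09:15-11:00, 12:00-17:00 (add 2h to convert from UTC-2).
Gabriel in UTC: 09:00-11:15, 12:45-16:15 (add 2h to convert from UTC-2).
Nikolai in UTC: 09:00-13:45, 15:00-16:00 (add 2h to convert from UTC-2).
Jamal in UTC: 09:00-09:15, 10:00-17:00 (subtract 3h to convert from UTC+3).
Gita in UTC: 10:00-12:15, 13:00-17:00 (add 6h to convert from UTC-6).
Mateo ∩ Sofia: 10:00-11:00, 13:00-16:15.
Mateo ∩ Sofia ∩ Vanya: 10:00-11:00, 13:00-16:15.
Mateo ∩ Sofia ∩ Vanya ∩ Gabriel: 10:00-11:00, 13:00-16:15.
Mateo ∩ Sofia ∩ Vanya ∩ Gabriel ∩ Nikolai: 10:00-11:00, 13:00-13:45, 15:00-16:00.
Mateo ∩ Sofia ∩ Vanya ∩ Gabriel ∩ Nikolai ∩ Jamal: 10:00-11:00, 13:00-13:45, 15:00-16:00.
Mateo ∩ Sofia ∩ Vanya ∩ Gabriel ∩ Nikolai ∩ Jamal ∩ Gita: 10:00-11:00, 13:00-13:45, 15:00-16:00.
Those are the intersection windows.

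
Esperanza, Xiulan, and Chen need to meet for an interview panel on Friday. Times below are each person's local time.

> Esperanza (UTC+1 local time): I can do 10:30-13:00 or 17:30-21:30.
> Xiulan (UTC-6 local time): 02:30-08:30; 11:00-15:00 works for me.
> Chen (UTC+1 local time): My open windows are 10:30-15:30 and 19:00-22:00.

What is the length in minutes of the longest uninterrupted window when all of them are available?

Esperanza in UTC: 09:30-12:00, 16:30-20:30 (subtract 1h to convert from UTC+1).
Xiulan in UTC: 08:30-14:30, 17:00-21:00 (add 6h to convert from UTC-6).
Chen in UTC: 09:30-14:30, 18:00-21:00 (subtract 1h to convert from UTC+1).
Esperanza ∩ Xiulan: 09:30-12:00, 17:00-20:30.
Esperanza ∩ Xiulan ∩ Chen: 09:30-12:00, 18:00-20:30.
The longest is 09:30-12:00 at 150 minutes.

150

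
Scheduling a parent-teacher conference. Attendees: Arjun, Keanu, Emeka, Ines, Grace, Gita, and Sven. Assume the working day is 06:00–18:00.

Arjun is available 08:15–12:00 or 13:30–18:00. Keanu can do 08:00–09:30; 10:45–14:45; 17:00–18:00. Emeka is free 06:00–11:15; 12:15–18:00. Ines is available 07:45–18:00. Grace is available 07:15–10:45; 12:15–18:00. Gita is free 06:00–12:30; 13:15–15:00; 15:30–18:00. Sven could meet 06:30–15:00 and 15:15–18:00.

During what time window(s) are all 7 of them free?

Arjun ∩ Keanu: 08:15-09:30, 10:45-12:00, 13:30-14:45, 17:00-18:00.
Arjun ∩ Keanu ∩ Emeka: 08:15-09:30, 10:45-11:15, 13:30-14:45, 17:00-18:00.
Arjun ∩ Keanu ∩ Emeka ∩ Ines: 08:15-09:30, 10:45-11:15, 13:30-14:45, 17:00-18:00.
Arjun ∩ Keanu ∩ Emeka ∩ Ines ∩ Grace: 08:15-09:30, 13:30-14:45, 17:00-18:00.
Arjun ∩ Keanu ∩ Emeka ∩ Ines ∩ Grace ∩ Gita: 08:15-09:30, 13:30-14:45, 17:00-18:00.
Arjun ∩ Keanu ∩ Emeka ∩ Ines ∩ Grace ∩ Gita ∩ Sven: 08:15-09:30, 13:30-14:45, 17:00-18:00.

08:15-09:30, 13:30-14:45, 17:00-18:00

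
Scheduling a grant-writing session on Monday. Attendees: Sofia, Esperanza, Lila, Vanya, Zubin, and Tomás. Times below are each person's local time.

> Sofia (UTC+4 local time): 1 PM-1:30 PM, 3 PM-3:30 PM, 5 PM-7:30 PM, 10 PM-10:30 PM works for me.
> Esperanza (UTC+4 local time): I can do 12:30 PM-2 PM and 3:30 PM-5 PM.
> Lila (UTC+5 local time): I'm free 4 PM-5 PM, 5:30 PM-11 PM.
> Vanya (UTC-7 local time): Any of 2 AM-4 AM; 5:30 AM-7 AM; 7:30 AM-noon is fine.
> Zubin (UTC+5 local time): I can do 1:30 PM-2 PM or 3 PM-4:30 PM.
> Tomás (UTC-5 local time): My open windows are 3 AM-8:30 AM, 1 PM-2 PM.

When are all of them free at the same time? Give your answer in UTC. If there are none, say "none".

none

Sofia in UTC: 09:00-09:30, 11:00-11:30, 13:00-15:30, 18:00-18:30 (subtract 4h to convert from UTC+4).
Esperanza in UTC: 08:30-10:00, 11:30-13:00 (subtract 4h to convert from UTC+4).
Lila in UTC: 11:00-12:00, 12:30-18:00 (subtract 5h to convert from UTC+5).
Vanya in UTC: 09:00-11:00, 12:30-14:00, 14:30-19:00 (add 7h to convert from UTC-7).
Zubin in UTC: 08:30-09:00, 10:00-11:30 (subtract 5h to convert from UTC+5).
Tomás in UTC: 08:00-13:30, 18:00-19:00 (add 5h to convert from UTC-5).
Sofia ∩ Esperanza: 09:00-09:30.
Sofia ∩ Esperanza ∩ Lila: ∅.
Sofia ∩ Esperanza ∩ Lila ∩ Vanya: ∅.
Sofia ∩ Esperanza ∩ Lila ∩ Vanya ∩ Zubin: ∅.
Sofia ∩ Esperanza ∩ Lila ∩ Vanya ∩ Zubin ∩ Tomás: ∅.
There is no time when everyone is free.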